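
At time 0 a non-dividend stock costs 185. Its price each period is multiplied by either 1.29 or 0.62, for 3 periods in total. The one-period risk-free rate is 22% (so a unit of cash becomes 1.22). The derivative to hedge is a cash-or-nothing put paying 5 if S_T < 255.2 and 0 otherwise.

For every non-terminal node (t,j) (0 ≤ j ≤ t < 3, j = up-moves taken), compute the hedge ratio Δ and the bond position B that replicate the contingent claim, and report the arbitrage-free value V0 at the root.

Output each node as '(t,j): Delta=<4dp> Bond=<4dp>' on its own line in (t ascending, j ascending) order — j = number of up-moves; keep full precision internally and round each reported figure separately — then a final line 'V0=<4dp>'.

(0,0): Delta=-0.0217 Bond=4.7970
(1,0): Delta=0.0000 Bond=3.3593
(1,1): Delta=-0.0230 Bond=6.1431
(2,0): Delta=0.0000 Bond=4.0984
(2,1): Delta=0.0000 Bond=4.0984
(2,2): Delta=-0.0242 Bond=7.8909
V0=0.7760

Risk-neutral probability p* = (R−d)/(u−d) = (1.22−0.62)/(1.29−0.62) = 0.8955.
Payoff layer (t=3): V(3,0)=5.0000, V(3,1)=5.0000, V(3,2)=5.0000, V(3,3)=0.0000
  t=2,j=0: stock 71.1140 → up 91.7371 (V=5.0000), down 44.0907 (V=5.0000). Price 4.0984; hedge Δ=0.0000, bond B=4.0984.
  t=2,j=1: stock 147.9630 → up 190.8723 (V=5.0000), down 91.7371 (V=5.0000). Price 4.0984; hedge Δ=0.0000, bond B=4.0984.
  t=2,j=2: stock 307.8585 → up 397.1375 (V=0.0000), down 190.8723 (V=5.0000). Price 0.4282; hedge Δ=-0.0242, bond B=7.8909.
  t=1,j=0: stock 114.7000 → up 147.9630 (V=4.0984), down 71.1140 (V=4.0984). Price 3.3593; hedge Δ=0.0000, bond B=3.3593.
  t=1,j=1: stock 238.6500 → up 307.8585 (V=0.4282), down 147.9630 (V=4.0984). Price 0.6653; hedge Δ=-0.0230, bond B=6.1431.
  t=0,j=0: stock 185.0000 → up 238.6500 (V=0.6653), down 114.7000 (V=3.3593). Price 0.7760; hedge Δ=-0.0217, bond B=4.7970.
Self-financing check: at every node Δ·S+B equals the discounted successor values.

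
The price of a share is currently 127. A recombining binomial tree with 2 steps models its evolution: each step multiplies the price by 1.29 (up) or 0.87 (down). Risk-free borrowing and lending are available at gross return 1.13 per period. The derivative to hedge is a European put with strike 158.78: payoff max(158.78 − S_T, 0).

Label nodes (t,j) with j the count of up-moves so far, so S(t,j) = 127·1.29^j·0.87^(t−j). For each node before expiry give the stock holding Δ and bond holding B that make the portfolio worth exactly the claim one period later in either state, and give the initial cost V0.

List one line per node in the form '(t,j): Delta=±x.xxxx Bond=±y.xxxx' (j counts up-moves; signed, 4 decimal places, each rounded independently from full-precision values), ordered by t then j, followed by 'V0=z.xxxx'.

(0,0): Delta=-0.4602 Bond=71.5645
(1,0): Delta=-1.0000 Bond=140.5133
(1,1): Delta=-0.2361 Bond=44.1631
V0=13.1224

No-arbitrage ⇒ martingale measure with p* = (R−d)/(u−d) = 0.6190.
Payoff layer (t=2): V(2,0)=62.6537, V(2,1)=16.2479, V(2,2)=0.0000
(1,0): S=110.4900. Δ = (V_up−V_dn)/(S_up−S_dn) = (16.2479−62.6537)/(142.5321−96.1263) = -1.0000. V = [p*·16.2479 + (1−p*)·62.6537]/1.13 = 30.0233. B = V − Δ·S = 140.5133.
(1,1): S=163.8300. Δ = (V_up−V_dn)/(S_up−S_dn) = (0.0000−16.2479)/(211.3407−142.5321) = -0.2361. V = [p*·0.0000 + (1−p*)·16.2479]/1.13 = 5.4776. B = V − Δ·S = 44.1631.
(0,0): S=127.0000. Δ = (V_up−V_dn)/(S_up−S_dn) = (5.4776−30.0233)/(163.8300−110.4900) = -0.4602. V = [p*·5.4776 + (1−p*)·30.0233]/1.13 = 13.1224. B = V − Δ·S = 71.5645.
Root portfolio cost Δ·127+B reproduces V0=13.1224.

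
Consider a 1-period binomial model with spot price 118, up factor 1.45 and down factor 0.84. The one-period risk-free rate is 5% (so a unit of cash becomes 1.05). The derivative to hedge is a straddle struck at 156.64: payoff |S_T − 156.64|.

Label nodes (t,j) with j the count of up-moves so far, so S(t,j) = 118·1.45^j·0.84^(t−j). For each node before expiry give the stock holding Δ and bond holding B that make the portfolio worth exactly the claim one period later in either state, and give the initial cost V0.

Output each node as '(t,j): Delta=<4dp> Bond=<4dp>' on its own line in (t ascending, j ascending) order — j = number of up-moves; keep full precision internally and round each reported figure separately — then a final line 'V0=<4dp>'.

No-arbitrage ⇒ martingale measure with p* = (R−d)/(u−d) = 0.3443.
Terminal values V(1,·): V(1,0)=57.5200, V(1,1)=14.4600
Node (0,0) S=118.0000: V=(p*·14.4600+(1−p*)·57.5200)/1.05=40.6629; Δ=(14.4600−57.5200)/(171.1000−99.1200)=-0.5982; B=V−Δ·S=111.2531
Root portfolio cost Δ·118+B reproduces V0=40.6629.

(0,0): Delta=-0.5982 Bond=111.2531
V0=40.6629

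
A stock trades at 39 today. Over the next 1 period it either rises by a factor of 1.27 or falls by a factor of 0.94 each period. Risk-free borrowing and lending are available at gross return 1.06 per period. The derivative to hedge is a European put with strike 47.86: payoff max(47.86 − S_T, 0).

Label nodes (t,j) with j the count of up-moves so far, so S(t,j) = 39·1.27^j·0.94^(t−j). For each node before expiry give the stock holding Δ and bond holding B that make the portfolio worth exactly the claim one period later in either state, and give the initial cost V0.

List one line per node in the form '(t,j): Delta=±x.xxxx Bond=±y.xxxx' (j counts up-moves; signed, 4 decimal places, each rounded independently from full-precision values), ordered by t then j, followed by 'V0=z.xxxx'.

(0,0): Delta=-0.8702 Bond=40.6632
V0=6.7238

Risk-neutral probability p* = (R−d)/(u−d) = (1.06−0.94)/(1.27−0.94) = 0.3636.
Payoff layer (t=1): V(1,0)=11.2000, V(1,1)=0.0000
Node (0,0) S=39.0000: V=(p*·0.0000+(1−p*)·11.2000)/1.06=6.7238; Δ=(0.0000−11.2000)/(49.5300−36.6600)=-0.8702; B=V−Δ·S=40.6632
Root portfolio cost Δ·39+B reproduces V0=6.7238.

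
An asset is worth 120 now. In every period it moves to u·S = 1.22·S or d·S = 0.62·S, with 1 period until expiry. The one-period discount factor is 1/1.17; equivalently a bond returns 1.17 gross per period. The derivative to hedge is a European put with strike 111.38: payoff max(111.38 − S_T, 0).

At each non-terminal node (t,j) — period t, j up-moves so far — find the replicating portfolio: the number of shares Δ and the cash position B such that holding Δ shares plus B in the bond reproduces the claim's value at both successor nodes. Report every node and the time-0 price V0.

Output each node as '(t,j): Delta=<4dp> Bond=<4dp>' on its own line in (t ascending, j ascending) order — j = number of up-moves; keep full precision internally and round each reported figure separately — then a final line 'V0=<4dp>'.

(0,0): Delta=-0.5136 Bond=64.2672
V0=2.6339

Since d<R<u, set p* = (R−d)/(u−d) = 0.9167; price each node as the discounted p*-expectation of its children.
Terminal values V(1,·): V(1,0)=36.9800, V(1,1)=0.0000
(0,0): S=120.0000. Δ = (V_up−V_dn)/(S_up−S_dn) = (0.0000−36.9800)/(146.4000−74.4000) = -0.5136. V = [p*·0.0000 + (1−p*)·36.9800]/1.17 = 2.6339. B = V − Δ·S = 64.2672.
Root portfolio cost Δ·120+B reproduces V0=2.6339.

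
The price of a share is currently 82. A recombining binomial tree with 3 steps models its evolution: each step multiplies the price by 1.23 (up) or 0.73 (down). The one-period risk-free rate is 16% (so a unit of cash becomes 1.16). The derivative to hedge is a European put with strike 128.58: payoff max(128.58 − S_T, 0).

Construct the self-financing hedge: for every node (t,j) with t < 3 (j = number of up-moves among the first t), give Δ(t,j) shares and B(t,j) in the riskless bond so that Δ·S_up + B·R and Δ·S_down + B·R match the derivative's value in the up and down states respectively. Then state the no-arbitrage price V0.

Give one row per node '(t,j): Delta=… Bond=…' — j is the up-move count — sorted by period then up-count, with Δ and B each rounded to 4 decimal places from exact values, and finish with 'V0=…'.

(0,0): Delta=-0.6781 Bond=65.7651
(1,0): Delta=-1.0000 Bond=95.5559
(1,1): Delta=-0.6470 Bond=73.1508
(2,0): Delta=-1.0000 Bond=110.8448
(2,1): Delta=-1.0000 Bond=110.8448
(2,2): Delta=-0.6129 Bond=80.6240
V0=10.1601

Under the risk-neutral measure, an up-move has probability p* = (R−d)/(u−d) = 0.8600 and values discount at R = 1.16.
Payoff layer (t=3): V(3,0)=96.6806, V(3,1)=74.8317, V(3,2)=38.0178, V(3,3)=0.0000
Node (2,0) S=43.6978: V=(p*·74.8317+(1−p*)·96.6806)/1.16=67.1470; Δ=(74.8317−96.6806)/(53.7483−31.8994)=-1.0000; B=V−Δ·S=110.8448
Node (2,1) S=73.6278: V=(p*·38.0178+(1−p*)·74.8317)/1.16=37.2170; Δ=(38.0178−74.8317)/(90.5622−53.7483)=-1.0000; B=V−Δ·S=110.8448
Node (2,2) S=124.0578: V=(p*·0.0000+(1−p*)·38.0178)/1.16=4.5884; Δ=(0.0000−38.0178)/(152.5911−90.5622)=-0.6129; B=V−Δ·S=80.6240
Node (1,0) S=59.8600: V=(p*·37.2170+(1−p*)·67.1470)/1.16=35.6959; Δ=(37.2170−67.1470)/(73.6278−43.6978)=-1.0000; B=V−Δ·S=95.5559
Node (1,1) S=100.8600: V=(p*·4.5884+(1−p*)·37.2170)/1.16=7.8934; Δ=(4.5884−37.2170)/(124.0578−73.6278)=-0.6470; B=V−Δ·S=73.1508
Node (0,0) S=82.0000: V=(p*·7.8934+(1−p*)·35.6959)/1.16=10.1601; Δ=(7.8934−35.6959)/(100.8600−59.8600)=-0.6781; B=V−Δ·S=65.7651
Check: Δ(0,0)·S0 + B(0,0) = 10.1601 = V0.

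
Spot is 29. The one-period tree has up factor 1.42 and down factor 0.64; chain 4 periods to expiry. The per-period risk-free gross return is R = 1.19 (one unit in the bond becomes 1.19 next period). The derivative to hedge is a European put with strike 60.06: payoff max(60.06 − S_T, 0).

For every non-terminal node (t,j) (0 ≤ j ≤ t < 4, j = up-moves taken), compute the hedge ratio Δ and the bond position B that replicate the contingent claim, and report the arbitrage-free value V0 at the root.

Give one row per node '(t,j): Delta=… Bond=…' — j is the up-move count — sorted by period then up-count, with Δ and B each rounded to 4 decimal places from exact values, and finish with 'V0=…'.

(0,0): Delta=-0.4679 Bond=21.6514
(1,0): Delta=-1.0000 Bond=35.6406
(1,1): Delta=-0.3676 Bond=21.6355
(2,0): Delta=-1.0000 Bond=42.4123
(2,1): Delta=-1.0000 Bond=42.4123
(2,2): Delta=-0.2485 Bond=18.7768
(3,0): Delta=-1.0000 Bond=50.4706
(3,1): Delta=-1.0000 Bond=50.4706
(3,2): Delta=-1.0000 Bond=50.4706
(3,3): Delta=-0.1068 Bond=10.5825
V0=8.0817

The replicating-portfolio and risk-neutral prices coincide; use p* = (1.19−0.64)/(1.42−0.64) = 0.7051 for the latter.
Terminal payoffs: V(4,0)=55.1946, V(4,1)=49.2649, V(4,2)=36.1084, V(4,3)=6.9174, V(4,4)=0.0000
(3,0): S=7.6022. Δ = (V_up−V_dn)/(S_up−S_dn) = (49.2649−55.1946)/(10.7951−4.8654) = -1.0000. V = [p*·49.2649 + (1−p*)·55.1946]/1.19 = 42.8684. B = V − Δ·S = 50.4706.
(3,1): S=16.8673. Δ = (V_up−V_dn)/(S_up−S_dn) = (36.1084−49.2649)/(23.9516−10.7951) = -1.0000. V = [p*·36.1084 + (1−p*)·49.2649]/1.19 = 33.6033. B = V − Δ·S = 50.4706.
(3,2): S=37.4244. Δ = (V_up−V_dn)/(S_up−S_dn) = (6.9174−36.1084)/(53.1426−23.9516) = -1.0000. V = [p*·6.9174 + (1−p*)·36.1084]/1.19 = 13.0462. B = V − Δ·S = 50.4706.
(3,3): S=83.0354. Δ = (V_up−V_dn)/(S_up−S_dn) = (0.0000−6.9174)/(117.9102−53.1426) = -0.1068. V = [p*·0.0000 + (1−p*)·6.9174]/1.19 = 1.7141. B = V − Δ·S = 10.5825.
(2,0): S=11.8784. Δ = (V_up−V_dn)/(S_up−S_dn) = (33.6033−42.8684)/(16.8673−7.6022) = -1.0000. V = [p*·33.6033 + (1−p*)·42.8684]/1.19 = 30.5339. B = V − Δ·S = 42.4123.
(2,1): S=26.3552. Δ = (V_up−V_dn)/(S_up−S_dn) = (13.0462−33.6033)/(37.4244−16.8673) = -1.0000. V = [p*·13.0462 + (1−p*)·33.6033]/1.19 = 16.0571. B = V − Δ·S = 42.4123.
(2,2): S=58.4756. Δ = (V_up−V_dn)/(S_up−S_dn) = (1.7141−13.0462)/(83.0354−37.4244) = -0.2485. V = [p*·1.7141 + (1−p*)·13.0462]/1.19 = 4.2484. B = V − Δ·S = 18.7768.
(1,0): S=18.5600. Δ = (V_up−V_dn)/(S_up−S_dn) = (16.0571−30.5339)/(26.3552−11.8784) = -1.0000. V = [p*·16.0571 + (1−p*)·30.5339]/1.19 = 17.0806. B = V − Δ·S = 35.6406.
(1,1): S=41.1800. Δ = (V_up−V_dn)/(S_up−S_dn) = (4.2484−16.0571)/(58.4756−26.3552) = -0.3676. V = [p*·4.2484 + (1−p*)·16.0571]/1.19 = 6.4962. B = V − Δ·S = 21.6355.
(0,0): S=29.0000. Δ = (V_up−V_dn)/(S_up−S_dn) = (6.4962−17.0806)/(41.1800−18.5600) = -0.4679. V = [p*·6.4962 + (1−p*)·17.0806]/1.19 = 8.0817. B = V − Δ·S = 21.6514.
Root portfolio cost Δ·29+B reproduces V0=8.0817.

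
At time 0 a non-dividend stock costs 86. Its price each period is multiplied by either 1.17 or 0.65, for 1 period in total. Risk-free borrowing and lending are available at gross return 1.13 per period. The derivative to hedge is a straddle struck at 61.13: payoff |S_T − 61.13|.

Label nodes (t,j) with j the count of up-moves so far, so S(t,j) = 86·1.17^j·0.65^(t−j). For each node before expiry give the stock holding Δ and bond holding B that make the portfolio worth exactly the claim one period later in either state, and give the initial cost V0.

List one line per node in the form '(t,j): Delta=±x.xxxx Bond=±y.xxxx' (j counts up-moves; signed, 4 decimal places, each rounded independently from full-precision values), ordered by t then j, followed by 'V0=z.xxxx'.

(0,0): Delta=0.7661 Bond=-33.2699
V0=32.6147

The replicating-portfolio and risk-neutral prices coincide; use p* = (1.13−0.65)/(1.17−0.65) = 0.9231 for the latter.
Terminal values V(1,·): V(1,0)=5.2300, V(1,1)=39.4900
  t=0,j=0: stock 86.0000 → up 100.6200 (V=39.4900), down 55.9000 (V=5.2300). Price 32.6147; hedge Δ=0.7661, bond B=-33.2699.
The time-0 hedge costs 32.6147, which is the no-arbitrage price.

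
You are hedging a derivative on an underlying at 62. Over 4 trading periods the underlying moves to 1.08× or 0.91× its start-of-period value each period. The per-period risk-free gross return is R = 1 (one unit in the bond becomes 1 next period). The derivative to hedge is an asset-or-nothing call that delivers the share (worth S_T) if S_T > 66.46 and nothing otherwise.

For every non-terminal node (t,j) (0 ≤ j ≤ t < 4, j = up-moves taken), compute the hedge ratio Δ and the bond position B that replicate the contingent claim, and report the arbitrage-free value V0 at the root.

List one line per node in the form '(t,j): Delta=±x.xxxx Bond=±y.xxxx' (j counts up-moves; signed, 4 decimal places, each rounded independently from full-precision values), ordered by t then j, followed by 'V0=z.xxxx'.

(0,0): Delta=2.8551 Bond=-150.5381
(1,0): Delta=2.0769 Bond=-106.6311
(1,1): Delta=3.4379 Bond=-189.5664
(2,0): Delta=0.0000 Bond=0.0000
(2,1): Delta=3.6324 Bond=-201.4143
(2,2): Delta=3.2923 Bond=-179.0350
(3,0): Delta=0.0000 Bond=0.0000
(3,1): Delta=0.0000 Bond=0.0000
(3,2): Delta=6.3529 Bond=-380.4493
(3,3): Delta=1.0000 Bond=0.0000
V0=26.4773

No-arbitrage ⇒ martingale measure with p* = (R−d)/(u−d) = 0.5294.
Terminal payoffs: V(4,0)=0.0000, V(4,1)=0.0000, V(4,2)=0.0000, V(4,3)=71.0730, V(4,4)=84.3503
(3,0): S=46.7214. Δ = (V_up−V_dn)/(S_up−S_dn) = (0.0000−0.0000)/(50.4591−42.5165) = 0.0000. V = [p*·0.0000 + (1−p*)·0.0000]/1 = 0.0000. B = V − Δ·S = 0.0000.
(3,1): S=55.4496. Δ = (V_up−V_dn)/(S_up−S_dn) = (0.0000−0.0000)/(59.8855−50.4591) = 0.0000. V = [p*·0.0000 + (1−p*)·0.0000]/1 = 0.0000. B = V − Δ·S = 0.0000.
(3,2): S=65.8083. Δ = (V_up−V_dn)/(S_up−S_dn) = (71.0730−0.0000)/(71.0730−59.8855) = 6.3529. V = [p*·71.0730 + (1−p*)·0.0000]/1 = 37.6269. B = V − Δ·S = -380.4493.
(3,3): S=78.1021. Δ = (V_up−V_dn)/(S_up−S_dn) = (84.3503−71.0730)/(84.3503−71.0730) = 1.0000. V = [p*·84.3503 + (1−p*)·71.0730]/1 = 78.1021. B = V − Δ·S = 0.0000.
(2,0): S=51.3422. Δ = (V_up−V_dn)/(S_up−S_dn) = (0.0000−0.0000)/(55.4496−46.7214) = 0.0000. V = [p*·0.0000 + (1−p*)·0.0000]/1 = 0.0000. B = V − Δ·S = 0.0000.
(2,1): S=60.9336. Δ = (V_up−V_dn)/(S_up−S_dn) = (37.6269−0.0000)/(65.8083−55.4496) = 3.6324. V = [p*·37.6269 + (1−p*)·0.0000]/1 = 19.9201. B = V − Δ·S = -201.4143.
(2,2): S=72.3168. Δ = (V_up−V_dn)/(S_up−S_dn) = (78.1021−37.6269)/(78.1021−65.8083) = 3.2923. V = [p*·78.1021 + (1−p*)·37.6269]/1 = 59.0549. B = V − Δ·S = -179.0350.
(1,0): S=56.4200. Δ = (V_up−V_dn)/(S_up−S_dn) = (19.9201−0.0000)/(60.9336−51.3422) = 2.0769. V = [p*·19.9201 + (1−p*)·0.0000]/1 = 10.5459. B = V − Δ·S = -106.6311.
(1,1): S=66.9600. Δ = (V_up−V_dn)/(S_up−S_dn) = (59.0549−19.9201)/(72.3168−60.9336) = 3.4379. V = [p*·59.0549 + (1−p*)·19.9201]/1 = 40.6386. B = V − Δ·S = -189.5664.
(0,0): S=62.0000. Δ = (V_up−V_dn)/(S_up−S_dn) = (40.6386−10.5459)/(66.9600−56.4200) = 2.8551. V = [p*·40.6386 + (1−p*)·10.5459]/1 = 26.4773. B = V − Δ·S = -150.5381.
Root portfolio cost Δ·62+B reproduces V0=26.4773.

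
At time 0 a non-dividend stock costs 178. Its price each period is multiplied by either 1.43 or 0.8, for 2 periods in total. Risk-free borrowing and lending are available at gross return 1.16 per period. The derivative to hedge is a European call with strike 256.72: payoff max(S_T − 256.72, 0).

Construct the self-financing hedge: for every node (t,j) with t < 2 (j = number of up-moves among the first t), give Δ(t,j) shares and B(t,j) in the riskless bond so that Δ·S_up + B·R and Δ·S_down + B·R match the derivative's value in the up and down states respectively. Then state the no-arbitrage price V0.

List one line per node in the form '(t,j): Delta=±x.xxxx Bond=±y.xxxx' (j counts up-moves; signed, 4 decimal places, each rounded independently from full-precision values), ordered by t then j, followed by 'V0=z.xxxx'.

(0,0): Delta=0.4712 Bond=-57.8472
(1,0): Delta=0.0000 Bond=0.0000
(1,1): Delta=0.6689 Bond=-117.4299
V0=26.0313

The replicating-portfolio and risk-neutral prices coincide; use p* = (1.16−0.8)/(1.43−0.8) = 0.5714 for the latter.
At expiry t=2: V(2,0)=0.0000, V(2,1)=0.0000, V(2,2)=107.2722
Node (1,0) S=142.4000: V=(p*·0.0000+(1−p*)·0.0000)/1.16=0.0000; Δ=(0.0000−0.0000)/(203.6320−113.9200)=0.0000; B=V−Δ·S=0.0000
Node (1,1) S=254.5400: V=(p*·107.2722+(1−p*)·0.0000)/1.16=52.8434; Δ=(107.2722−0.0000)/(363.9922−203.6320)=0.6689; B=V−Δ·S=-117.4299
Node (0,0) S=178.0000: V=(p*·52.8434+(1−p*)·0.0000)/1.16=26.0313; Δ=(52.8434−0.0000)/(254.5400−142.4000)=0.4712; B=V−Δ·S=-57.8472
Check: Δ(0,0)·S0 + B(0,0) = 26.0313 = V0.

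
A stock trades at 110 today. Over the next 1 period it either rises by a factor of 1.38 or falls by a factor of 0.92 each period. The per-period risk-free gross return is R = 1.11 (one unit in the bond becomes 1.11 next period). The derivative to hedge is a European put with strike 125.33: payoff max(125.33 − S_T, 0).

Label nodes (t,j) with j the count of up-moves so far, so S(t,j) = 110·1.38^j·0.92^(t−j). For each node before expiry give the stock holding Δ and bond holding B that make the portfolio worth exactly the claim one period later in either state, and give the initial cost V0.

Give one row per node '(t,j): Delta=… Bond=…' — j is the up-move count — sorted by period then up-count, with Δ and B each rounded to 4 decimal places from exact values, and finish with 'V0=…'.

Under the risk-neutral measure, an up-move has probability p* = (R−d)/(u−d) = 0.4130 and values discount at R = 1.11.
Terminal values V(1,·): V(1,0)=24.1300, V(1,1)=0.0000
  t=0,j=0: stock 110.0000 → up 151.8000 (V=0.0000), down 101.2000 (V=24.1300). Price 12.7597; hedge Δ=-0.4769, bond B=65.2162.
Self-financing check: at every node Δ·S+B equals the discounted successor values.

(0,0): Delta=-0.4769 Bond=65.2162
V0=12.7597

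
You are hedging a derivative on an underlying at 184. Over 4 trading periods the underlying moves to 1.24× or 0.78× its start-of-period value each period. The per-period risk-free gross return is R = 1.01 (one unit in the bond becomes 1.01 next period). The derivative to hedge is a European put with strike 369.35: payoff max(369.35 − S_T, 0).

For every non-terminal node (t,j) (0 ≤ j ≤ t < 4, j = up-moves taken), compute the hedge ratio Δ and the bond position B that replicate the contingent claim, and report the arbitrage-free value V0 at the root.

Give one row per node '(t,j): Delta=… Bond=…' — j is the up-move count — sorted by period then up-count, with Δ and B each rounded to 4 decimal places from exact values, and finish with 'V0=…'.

(0,0): Delta=-0.9059 Bond=341.5630
(1,0): Delta=-1.0000 Bond=358.4875
(1,1): Delta=-0.8467 Bond=331.4697
(2,0): Delta=-1.0000 Bond=362.0723
(2,1): Delta=-1.0000 Bond=362.0723
(2,2): Delta=-0.7502 Bond=307.4965
(3,0): Delta=-1.0000 Bond=365.6931
(3,1): Delta=-1.0000 Bond=365.6931
(3,2): Delta=-1.0000 Bond=365.6931
(3,3): Delta=-0.5931 Bond=255.4499
V0=174.8820

Under the risk-neutral measure, an up-move has probability p* = (R−d)/(u−d) = 0.5000 and values discount at R = 1.01.
Terminal payoffs: V(4,0)=301.2423, V(4,1)=261.0762, V(4,2)=197.2224, V(4,3)=95.7113, V(4,4)=0.0000
(3,0): S=87.3176. Δ = (V_up−V_dn)/(S_up−S_dn) = (261.0762−301.2423)/(108.2738−68.1077) = -1.0000. V = [p*·261.0762 + (1−p*)·301.2423]/1.01 = 278.3755. B = V − Δ·S = 365.6931.
(3,1): S=138.8125. Δ = (V_up−V_dn)/(S_up−S_dn) = (197.2224−261.0762)/(172.1276−108.2738) = -1.0000. V = [p*·197.2224 + (1−p*)·261.0762]/1.01 = 226.8805. B = V − Δ·S = 365.6931.
(3,2): S=220.6764. Δ = (V_up−V_dn)/(S_up−S_dn) = (95.7113−197.2224)/(273.6387−172.1276) = -1.0000. V = [p*·95.7113 + (1−p*)·197.2224]/1.01 = 145.0167. B = V − Δ·S = 365.6931.
(3,3): S=350.8188. Δ = (V_up−V_dn)/(S_up−S_dn) = (0.0000−95.7113)/(435.0153−273.6387) = -0.5931. V = [p*·0.0000 + (1−p*)·95.7113]/1.01 = 47.3818. B = V − Δ·S = 255.4499.
(2,0): S=111.9456. Δ = (V_up−V_dn)/(S_up−S_dn) = (226.8805−278.3755)/(138.8125−87.3176) = -1.0000. V = [p*·226.8805 + (1−p*)·278.3755]/1.01 = 250.1267. B = V − Δ·S = 362.0723.
(2,1): S=177.9648. Δ = (V_up−V_dn)/(S_up−S_dn) = (145.0167−226.8805)/(220.6764−138.8125) = -1.0000. V = [p*·145.0167 + (1−p*)·226.8805]/1.01 = 184.1075. B = V − Δ·S = 362.0723.
(2,2): S=282.9184. Δ = (V_up−V_dn)/(S_up−S_dn) = (47.3818−145.0167)/(350.8188−220.6764) = -0.7502. V = [p*·47.3818 + (1−p*)·145.0167]/1.01 = 95.2468. B = V − Δ·S = 307.4965.
(1,0): S=143.5200. Δ = (V_up−V_dn)/(S_up−S_dn) = (184.1075−250.1267)/(177.9648−111.9456) = -1.0000. V = [p*·184.1075 + (1−p*)·250.1267]/1.01 = 214.9675. B = V − Δ·S = 358.4875.
(1,1): S=228.1600. Δ = (V_up−V_dn)/(S_up−S_dn) = (95.2468−184.1075)/(282.9184−177.9648) = -0.8467. V = [p*·95.2468 + (1−p*)·184.1075]/1.01 = 138.2942. B = V − Δ·S = 331.4697.
(0,0): S=184.0000. Δ = (V_up−V_dn)/(S_up−S_dn) = (138.2942−214.9675)/(228.1600−143.5200) = -0.9059. V = [p*·138.2942 + (1−p*)·214.9675]/1.01 = 174.8820. B = V − Δ·S = 341.5630.
Root portfolio cost Δ·184+B reproduces V0=174.8820.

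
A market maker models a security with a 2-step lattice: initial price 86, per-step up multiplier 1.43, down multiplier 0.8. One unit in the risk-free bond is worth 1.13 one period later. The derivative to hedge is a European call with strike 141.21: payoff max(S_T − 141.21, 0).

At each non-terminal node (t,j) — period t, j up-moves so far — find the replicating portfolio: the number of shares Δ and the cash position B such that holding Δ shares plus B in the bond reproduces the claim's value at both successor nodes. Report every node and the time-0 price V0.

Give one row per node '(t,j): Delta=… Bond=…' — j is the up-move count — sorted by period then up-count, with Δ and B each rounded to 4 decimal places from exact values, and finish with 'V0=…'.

(0,0): Delta=0.2965 Bond=-18.0504
(1,0): Delta=0.0000 Bond=0.0000
(1,1): Delta=0.4472 Bond=-38.9396
V0=7.4458

Under the risk-neutral measure, an up-move has probability p* = (R−d)/(u−d) = 0.5238 and values discount at R = 1.13.
At expiry t=2: V(2,0)=0.0000, V(2,1)=0.0000, V(2,2)=34.6514
Node (1,0) S=68.8000: V=(p*·0.0000+(1−p*)·0.0000)/1.13=0.0000; Δ=(0.0000−0.0000)/(98.3840−55.0400)=0.0000; B=V−Δ·S=0.0000
Node (1,1) S=122.9800: V=(p*·34.6514+(1−p*)·0.0000)/1.13=16.0626; Δ=(34.6514−0.0000)/(175.8614−98.3840)=0.4472; B=V−Δ·S=-38.9396
Node (0,0) S=86.0000: V=(p*·16.0626+(1−p*)·0.0000)/1.13=7.4458; Δ=(16.0626−0.0000)/(122.9800−68.8000)=0.2965; B=V−Δ·S=-18.0504
Self-financing check: at every node Δ·S+B equals the discounted successor values.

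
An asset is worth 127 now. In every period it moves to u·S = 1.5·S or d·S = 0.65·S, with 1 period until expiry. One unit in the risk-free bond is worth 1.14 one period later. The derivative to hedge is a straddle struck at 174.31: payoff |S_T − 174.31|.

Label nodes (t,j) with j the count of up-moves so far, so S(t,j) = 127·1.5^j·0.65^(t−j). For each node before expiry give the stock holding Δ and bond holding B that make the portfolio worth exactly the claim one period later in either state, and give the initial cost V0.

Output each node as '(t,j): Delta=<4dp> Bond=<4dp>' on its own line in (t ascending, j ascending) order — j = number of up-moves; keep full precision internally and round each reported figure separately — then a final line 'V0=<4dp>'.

The replicating-portfolio and risk-neutral prices coincide; use p* = (1.14−0.65)/(1.5−0.65) = 0.5765 for the latter.
Payoff layer (t=1): V(1,0)=91.7600, V(1,1)=16.1900
(0,0): S=127.0000. Δ = (V_up−V_dn)/(S_up−S_dn) = (16.1900−91.7600)/(190.5000−82.5500) = -0.7000. V = [p*·16.1900 + (1−p*)·91.7600]/1.14 = 42.2773. B = V − Δ·S = 131.1832.
The time-0 hedge costs 42.2773, which is the no-arbitrage price.

(0,0): Delta=-0.7000 Bond=131.1832
V0=42.2773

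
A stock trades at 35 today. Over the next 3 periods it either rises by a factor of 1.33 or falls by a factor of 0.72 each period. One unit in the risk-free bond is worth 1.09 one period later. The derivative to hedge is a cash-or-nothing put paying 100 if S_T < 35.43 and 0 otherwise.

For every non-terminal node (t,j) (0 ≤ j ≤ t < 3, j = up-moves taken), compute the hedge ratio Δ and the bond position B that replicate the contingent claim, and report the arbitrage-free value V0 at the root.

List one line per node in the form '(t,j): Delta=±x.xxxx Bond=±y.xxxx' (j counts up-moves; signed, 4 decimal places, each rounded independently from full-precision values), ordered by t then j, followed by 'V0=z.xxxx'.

(0,0): Delta=-1.8816 Bond=92.3105
(1,0): Delta=-3.6201 Bond=144.4269
(1,1): Delta=-1.2712 Bond=72.2022
(2,0): Delta=0.0000 Bond=91.7431
(2,1): Delta=-4.8912 Bond=200.0301
(2,2): Delta=0.0000 Bond=0.0000
V0=26.4538

Under the risk-neutral measure, an up-move has probability p* = (R−d)/(u−d) = 0.6066 and values discount at R = 1.09.
Terminal payoffs: V(3,0)=100.0000, V(3,1)=100.0000, V(3,2)=0.0000, V(3,3)=0.0000
Node (2,0) S=18.1440: V=(p*·100.0000+(1−p*)·100.0000)/1.09=91.7431; Δ=(100.0000−100.0000)/(24.1315−13.0637)=0.0000; B=V−Δ·S=91.7431
Node (2,1) S=33.5160: V=(p*·0.0000+(1−p*)·100.0000)/1.09=36.0957; Δ=(0.0000−100.0000)/(44.5763−24.1315)=-4.8912; B=V−Δ·S=200.0301
Node (2,2) S=61.9115: V=(p*·0.0000+(1−p*)·0.0000)/1.09=0.0000; Δ=(0.0000−0.0000)/(82.3423−44.5763)=0.0000; B=V−Δ·S=0.0000
Node (1,0) S=25.2000: V=(p*·36.0957+(1−p*)·91.7431)/1.09=53.2016; Δ=(36.0957−91.7431)/(33.5160−18.1440)=-3.6201; B=V−Δ·S=144.4269
Node (1,1) S=46.5500: V=(p*·0.0000+(1−p*)·36.0957)/1.09=13.0290; Δ=(0.0000−36.0957)/(61.9115−33.5160)=-1.2712; B=V−Δ·S=72.2022
Node (0,0) S=35.0000: V=(p*·13.0290+(1−p*)·53.2016)/1.09=26.4538; Δ=(13.0290−53.2016)/(46.5500−25.2000)=-1.8816; B=V−Δ·S=92.3105
Check: Δ(0,0)·S0 + B(0,0) = 26.4538 = V0.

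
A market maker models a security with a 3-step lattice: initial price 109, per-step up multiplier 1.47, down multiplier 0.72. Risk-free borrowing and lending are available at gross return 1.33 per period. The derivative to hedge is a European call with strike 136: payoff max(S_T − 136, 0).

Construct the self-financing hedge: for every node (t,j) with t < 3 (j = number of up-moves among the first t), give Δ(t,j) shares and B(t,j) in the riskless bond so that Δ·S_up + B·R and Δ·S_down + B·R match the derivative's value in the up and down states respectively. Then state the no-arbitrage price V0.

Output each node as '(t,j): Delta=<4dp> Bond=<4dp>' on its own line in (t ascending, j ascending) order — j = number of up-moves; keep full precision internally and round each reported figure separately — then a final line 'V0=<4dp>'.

Since d<R<u, set p* = (R−d)/(u−d) = 0.8133; price each node as the discounted p*-expectation of its children.
Terminal payoffs: V(3,0)=0.0000, V(3,1)=0.0000, V(3,2)=33.5874, V(3,3)=210.2410
Node (2,0) S=56.5056: V=(p*·0.0000+(1−p*)·0.0000)/1.33=0.0000; Δ=(0.0000−0.0000)/(83.0632−40.6840)=0.0000; B=V−Δ·S=0.0000
Node (2,1) S=115.3656: V=(p*·33.5874+(1−p*)·0.0000)/1.33=20.5397; Δ=(33.5874−0.0000)/(169.5874−83.0632)=0.3882; B=V−Δ·S=-24.2436
Node (2,2) S=235.5381: V=(p*·210.2410+(1−p*)·33.5874)/1.33=133.2825; Δ=(210.2410−33.5874)/(346.2410−169.5874)=1.0000; B=V−Δ·S=-102.2556
Node (1,0) S=78.4800: V=(p*·20.5397+(1−p*)·0.0000)/1.33=12.5606; Δ=(20.5397−0.0000)/(115.3656−56.5056)=0.3490; B=V−Δ·S=-14.8256
Node (1,1) S=160.2300: V=(p*·133.2825+(1−p*)·20.5397)/1.33=84.3888; Δ=(133.2825−20.5397)/(235.5381−115.3656)=0.9382; B=V−Δ·S=-65.9349
Node (0,0) S=109.0000: V=(p*·84.3888+(1−p*)·12.5606)/1.33=53.3691; Δ=(84.3888−12.5606)/(160.2300−78.4800)=0.8786; B=V−Δ·S=-42.4019
Each (Δ,B) replicates both successor values, so the strategy is self-financing and V0 is arbitrage-free.

(0,0): Delta=0.8786 Bond=-42.4019
(1,0): Delta=0.3490 Bond=-14.8256
(1,1): Delta=0.9382 Bond=-65.9349
(2,0): Delta=0.0000 Bond=0.0000
(2,1): Delta=0.3882 Bond=-24.2436
(2,2): Delta=1.0000 Bond=-102.2556
V0=53.3691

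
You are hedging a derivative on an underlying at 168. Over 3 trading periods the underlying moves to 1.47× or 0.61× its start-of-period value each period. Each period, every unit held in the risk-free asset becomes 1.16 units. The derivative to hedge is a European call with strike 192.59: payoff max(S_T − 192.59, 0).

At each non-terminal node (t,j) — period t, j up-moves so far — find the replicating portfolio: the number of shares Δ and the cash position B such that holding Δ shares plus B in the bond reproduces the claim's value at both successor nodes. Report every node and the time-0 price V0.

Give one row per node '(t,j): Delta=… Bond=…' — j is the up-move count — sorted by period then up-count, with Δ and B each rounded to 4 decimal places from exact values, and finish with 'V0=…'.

Since d<R<u, set p* = (R−d)/(u−d) = 0.6395; price each node as the discounted p*-expectation of its children.
Payoff layer (t=3): V(3,0)=0.0000, V(3,1)=0.0000, V(3,2)=28.8590, V(3,3)=341.0659
  t=2,j=0: stock 62.5128 → up 91.8938 (V=0.0000), down 38.1328 (V=0.0000). Price 0.0000; hedge Δ=0.0000, bond B=0.0000.
  t=2,j=1: stock 150.6456 → up 221.4490 (V=28.8590), down 91.8938 (V=0.0000). Price 15.9107; hedge Δ=0.2228, bond B=-17.6464.
  t=2,j=2: stock 363.0312 → up 533.6559 (V=341.0659), down 221.4490 (V=28.8590). Price 197.0053; hedge Δ=1.0000, bond B=-166.0259.
  t=1,j=0: stock 102.4800 → up 150.6456 (V=15.9107), down 62.5128 (V=0.0000). Price 8.7719; hedge Δ=0.1805, bond B=-9.7288.
  t=1,j=1: stock 246.9600 → up 363.0312 (V=197.0053), down 150.6456 (V=15.9107). Price 113.5578; hedge Δ=0.8527, bond B=-97.0174.
  t=0,j=0: stock 168.0000 → up 246.9600 (V=113.5578), down 102.4800 (V=8.7719). Price 65.3329; hedge Δ=0.7253, bond B=-56.5112.
Check: Δ(0,0)·S0 + B(0,0) = 65.3329 = V0.

(0,0): Delta=0.7253 Bond=-56.5112
(1,0): Delta=0.1805 Bond=-9.7288
(1,1): Delta=0.8527 Bond=-97.0174
(2,0): Delta=0.0000 Bond=0.0000
(2,1): Delta=0.2228 Bond=-17.6464
(2,2): Delta=1.0000 Bond=-166.0259
V0=65.3329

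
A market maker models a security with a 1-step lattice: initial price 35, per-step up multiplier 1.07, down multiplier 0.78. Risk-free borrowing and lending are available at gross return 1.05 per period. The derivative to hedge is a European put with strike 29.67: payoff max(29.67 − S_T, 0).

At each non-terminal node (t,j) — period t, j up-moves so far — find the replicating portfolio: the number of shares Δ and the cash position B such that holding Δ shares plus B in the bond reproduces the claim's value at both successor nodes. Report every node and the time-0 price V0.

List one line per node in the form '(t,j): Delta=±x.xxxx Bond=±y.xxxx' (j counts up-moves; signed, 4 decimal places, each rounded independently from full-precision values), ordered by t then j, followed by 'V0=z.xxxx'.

Under the risk-neutral measure, an up-move has probability p* = (R−d)/(u−d) = 0.9310 and values discount at R = 1.05.
At expiry t=1: V(1,0)=2.3700, V(1,1)=0.0000
(0,0): S=35.0000. Δ = (V_up−V_dn)/(S_up−S_dn) = (0.0000−2.3700)/(37.4500−27.3000) = -0.2335. V = [p*·0.0000 + (1−p*)·2.3700]/1.05 = 0.1557. B = V − Δ·S = 8.3281.
Root portfolio cost Δ·35+B reproduces V0=0.1557.

(0,0): Delta=-0.2335 Bond=8.3281
V0=0.1557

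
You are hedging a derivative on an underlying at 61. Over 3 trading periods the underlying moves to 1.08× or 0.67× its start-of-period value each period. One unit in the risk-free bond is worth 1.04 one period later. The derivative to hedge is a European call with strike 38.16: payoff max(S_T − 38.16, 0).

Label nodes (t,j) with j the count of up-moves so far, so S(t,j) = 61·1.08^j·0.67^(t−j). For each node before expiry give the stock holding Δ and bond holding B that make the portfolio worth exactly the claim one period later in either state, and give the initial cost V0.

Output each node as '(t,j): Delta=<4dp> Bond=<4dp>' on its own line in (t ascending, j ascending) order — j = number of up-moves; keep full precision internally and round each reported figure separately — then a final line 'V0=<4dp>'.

Since d<R<u, set p* = (R−d)/(u−d) = 0.9024; price each node as the discounted p*-expectation of its children.
Payoff layer (t=3): V(3,0)=0.0000, V(3,1)=0.0000, V(3,2)=9.5108, V(3,3)=38.6824
(2,0): S=27.3829. Δ = (V_up−V_dn)/(S_up−S_dn) = (0.0000−0.0000)/(29.5735−18.3465) = 0.0000. V = [p*·0.0000 + (1−p*)·0.0000]/1.04 = 0.0000. B = V − Δ·S = 0.0000.
(2,1): S=44.1396. Δ = (V_up−V_dn)/(S_up−S_dn) = (9.5108−0.0000)/(47.6708−29.5735) = 0.5255. V = [p*·9.5108 + (1−p*)·0.0000]/1.04 = 8.2528. B = V − Δ·S = -14.9442.
(2,2): S=71.1504. Δ = (V_up−V_dn)/(S_up−S_dn) = (38.6824−9.5108)/(76.8424−47.6708) = 1.0000. V = [p*·38.6824 + (1−p*)·9.5108]/1.04 = 34.4581. B = V − Δ·S = -36.6923.
(1,0): S=40.8700. Δ = (V_up−V_dn)/(S_up−S_dn) = (8.2528−0.0000)/(44.1396−27.3829) = 0.4925. V = [p*·8.2528 + (1−p*)·0.0000]/1.04 = 7.1612. B = V − Δ·S = -12.9675.
(1,1): S=65.8800. Δ = (V_up−V_dn)/(S_up−S_dn) = (34.4581−8.2528)/(71.1504−44.1396) = 0.9702. V = [p*·34.4581 + (1−p*)·8.2528]/1.04 = 30.6745. B = V − Δ·S = -33.2409.
(0,0): S=61.0000. Δ = (V_up−V_dn)/(S_up−S_dn) = (30.6745−7.1612)/(65.8800−40.8700) = 0.9402. V = [p*·30.6745 + (1−p*)·7.1612]/1.04 = 27.2890. B = V − Δ·S = -30.0606.
Root portfolio cost Δ·61+B reproduces V0=27.2890.

(0,0): Delta=0.9402 Bond=-30.0606
(1,0): Delta=0.4925 Bond=-12.9675
(1,1): Delta=0.9702 Bond=-33.2409
(2,0): Delta=0.0000 Bond=0.0000
(2,1): Delta=0.5255 Bond=-14.9442
(2,2): Delta=1.0000 Bond=-36.6923
V0=27.2890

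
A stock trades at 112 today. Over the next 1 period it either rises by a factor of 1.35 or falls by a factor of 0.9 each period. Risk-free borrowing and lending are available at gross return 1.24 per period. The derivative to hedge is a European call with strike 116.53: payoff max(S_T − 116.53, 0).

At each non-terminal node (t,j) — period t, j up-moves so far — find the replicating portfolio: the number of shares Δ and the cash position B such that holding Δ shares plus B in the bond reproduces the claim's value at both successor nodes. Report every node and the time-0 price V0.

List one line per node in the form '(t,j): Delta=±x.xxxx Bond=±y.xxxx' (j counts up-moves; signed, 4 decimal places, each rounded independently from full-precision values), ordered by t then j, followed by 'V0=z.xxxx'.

(0,0): Delta=0.6879 Bond=-55.9194
V0=21.1251

Since d<R<u, set p* = (R−d)/(u−d) = 0.7556; price each node as the discounted p*-expectation of its children.
At expiry t=1: V(1,0)=0.0000, V(1,1)=34.6700
(0,0): S=112.0000. Δ = (V_up−V_dn)/(S_up−S_dn) = (34.6700−0.0000)/(151.2000−100.8000) = 0.6879. V = [p*·34.6700 + (1−p*)·0.0000]/1.24 = 21.1251. B = V − Δ·S = -55.9194.
Self-financing check: at every node Δ·S+B equals the discounted successor values.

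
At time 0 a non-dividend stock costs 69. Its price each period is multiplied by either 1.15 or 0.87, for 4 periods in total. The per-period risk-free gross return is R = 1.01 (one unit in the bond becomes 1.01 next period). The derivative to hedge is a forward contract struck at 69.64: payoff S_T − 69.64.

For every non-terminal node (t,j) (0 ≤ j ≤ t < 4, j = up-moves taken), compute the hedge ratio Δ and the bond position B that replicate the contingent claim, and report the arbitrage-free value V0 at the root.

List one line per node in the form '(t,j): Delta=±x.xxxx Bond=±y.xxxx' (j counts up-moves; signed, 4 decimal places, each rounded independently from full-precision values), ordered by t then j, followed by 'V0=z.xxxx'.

(0,0): Delta=1.0000 Bond=-66.9227
(1,0): Delta=1.0000 Bond=-67.5919
(1,1): Delta=1.0000 Bond=-67.5919
(2,0): Delta=1.0000 Bond=-68.2678
(2,1): Delta=1.0000 Bond=-68.2678
(2,2): Delta=1.0000 Bond=-68.2678
(3,0): Delta=1.0000 Bond=-68.9505
(3,1): Delta=1.0000 Bond=-68.9505
(3,2): Delta=1.0000 Bond=-68.9505
(3,3): Delta=1.0000 Bond=-68.9505
V0=2.0773

The replicating-portfolio and risk-neutral prices coincide; use p* = (1.01−0.87)/(1.15−0.87) = 0.5000 for the latter.
Terminal payoffs: V(4,0)=-30.1101, V(4,1)=-17.3878, V(4,2)=-0.5710, V(4,3)=21.6581, V(4,4)=51.0414
Node (3,0) S=45.4367: V=(p*·-17.3878+(1−p*)·-30.1101)/1.01=-23.5138; Δ=(-17.3878−-30.1101)/(52.2522−39.5299)=1.0000; B=V−Δ·S=-68.9505
Node (3,1) S=60.0600: V=(p*·-0.5710+(1−p*)·-17.3878)/1.01=-8.8905; Δ=(-0.5710−-17.3878)/(69.0690−52.2522)=1.0000; B=V−Δ·S=-68.9505
Node (3,2) S=79.3897: V=(p*·21.6581+(1−p*)·-0.5710)/1.01=10.4392; Δ=(21.6581−-0.5710)/(91.2981−69.0690)=1.0000; B=V−Δ·S=-68.9505
Node (3,3) S=104.9404: V=(p*·51.0414+(1−p*)·21.6581)/1.01=35.9899; Δ=(51.0414−21.6581)/(120.6814−91.2981)=1.0000; B=V−Δ·S=-68.9505
Node (2,0) S=52.2261: V=(p*·-8.8905+(1−p*)·-23.5138)/1.01=-16.0417; Δ=(-8.8905−-23.5138)/(60.0600−45.4367)=1.0000; B=V−Δ·S=-68.2678
Node (2,1) S=69.0345: V=(p*·10.4392+(1−p*)·-8.8905)/1.01=0.7667; Δ=(10.4392−-8.8905)/(79.3897−60.0600)=1.0000; B=V−Δ·S=-68.2678
Node (2,2) S=91.2525: V=(p*·35.9899+(1−p*)·10.4392)/1.01=22.9847; Δ=(35.9899−10.4392)/(104.9404−79.3897)=1.0000; B=V−Δ·S=-68.2678
Node (1,0) S=60.0300: V=(p*·0.7667+(1−p*)·-16.0417)/1.01=-7.5619; Δ=(0.7667−-16.0417)/(69.0345−52.2261)=1.0000; B=V−Δ·S=-67.5919
Node (1,1) S=79.3500: V=(p*·22.9847+(1−p*)·0.7667)/1.01=11.7581; Δ=(22.9847−0.7667)/(91.2525−69.0345)=1.0000; B=V−Δ·S=-67.5919
Node (0,0) S=69.0000: V=(p*·11.7581+(1−p*)·-7.5619)/1.01=2.0773; Δ=(11.7581−-7.5619)/(79.3500−60.0300)=1.0000; B=V−Δ·S=-66.9227
Each (Δ,B) replicates both successor values, so the strategy is self-financing and V0 is arbitrage-free.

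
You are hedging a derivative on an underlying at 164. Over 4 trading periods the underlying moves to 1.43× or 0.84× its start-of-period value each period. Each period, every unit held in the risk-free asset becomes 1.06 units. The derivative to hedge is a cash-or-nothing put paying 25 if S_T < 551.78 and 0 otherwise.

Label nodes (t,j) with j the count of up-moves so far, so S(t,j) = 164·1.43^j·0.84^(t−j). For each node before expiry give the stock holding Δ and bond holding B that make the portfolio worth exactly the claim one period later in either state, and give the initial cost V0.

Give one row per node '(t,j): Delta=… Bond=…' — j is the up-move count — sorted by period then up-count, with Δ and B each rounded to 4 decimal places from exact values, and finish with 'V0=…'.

(0,0): Delta=-0.0112 Bond=21.2640
(1,0): Delta=0.0000 Bond=20.9905
(1,1): Delta=-0.0224 Bond=25.1457
(2,0): Delta=0.0000 Bond=22.2499
(2,1): Delta=0.0000 Bond=22.2499
(2,2): Delta=-0.0444 Bond=34.0620
(3,0): Delta=0.0000 Bond=23.5849
(3,1): Delta=0.0000 Bond=23.5849
(3,2): Delta=0.0000 Bond=23.5849
(3,3): Delta=-0.0884 Bond=57.1634
V0=19.4195

Under the risk-neutral measure, an up-move has probability p* = (R−d)/(u−d) = 0.3729 and values discount at R = 1.06.
At expiry t=4: V(4,0)=25.0000, V(4,1)=25.0000, V(4,2)=25.0000, V(4,3)=25.0000, V(4,4)=0.0000
  t=3,j=0: stock 97.2035 → up 139.0009 (V=25.0000), down 81.6509 (V=25.0000). Price 23.5849; hedge Δ=0.0000, bond B=23.5849.
  t=3,j=1: stock 165.4773 → up 236.6326 (V=25.0000), down 139.0009 (V=25.0000). Price 23.5849; hedge Δ=0.0000, bond B=23.5849.
  t=3,j=2: stock 281.7054 → up 402.8388 (V=25.0000), down 236.6326 (V=25.0000). Price 23.5849; hedge Δ=0.0000, bond B=23.5849.
  t=3,j=3: stock 479.5699 → up 685.7850 (V=0.0000), down 402.8388 (V=25.0000). Price 14.7905; hedge Δ=-0.0884, bond B=57.1634.
  t=2,j=0: stock 115.7184 → up 165.4773 (V=23.5849), down 97.2035 (V=23.5849). Price 22.2499; hedge Δ=0.0000, bond B=22.2499.
  t=2,j=1: stock 196.9968 → up 281.7054 (V=23.5849), down 165.4773 (V=23.5849). Price 22.2499; hedge Δ=0.0000, bond B=22.2499.
  t=2,j=2: stock 335.3636 → up 479.5699 (V=14.7905), down 281.7054 (V=23.5849). Price 19.1563; hedge Δ=-0.0444, bond B=34.0620.
  t=1,j=0: stock 137.7600 → up 196.9968 (V=22.2499), down 115.7184 (V=22.2499). Price 20.9905; hedge Δ=0.0000, bond B=20.9905.
  t=1,j=1: stock 234.5200 → up 335.3636 (V=19.1563), down 196.9968 (V=22.2499). Price 19.9022; hedge Δ=-0.0224, bond B=25.1457.
  t=0,j=0: stock 164.0000 → up 234.5200 (V=19.9022), down 137.7600 (V=20.9905). Price 19.4195; hedge Δ=-0.0112, bond B=21.2640.
Root portfolio cost Δ·164+B reproduces V0=19.4195.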